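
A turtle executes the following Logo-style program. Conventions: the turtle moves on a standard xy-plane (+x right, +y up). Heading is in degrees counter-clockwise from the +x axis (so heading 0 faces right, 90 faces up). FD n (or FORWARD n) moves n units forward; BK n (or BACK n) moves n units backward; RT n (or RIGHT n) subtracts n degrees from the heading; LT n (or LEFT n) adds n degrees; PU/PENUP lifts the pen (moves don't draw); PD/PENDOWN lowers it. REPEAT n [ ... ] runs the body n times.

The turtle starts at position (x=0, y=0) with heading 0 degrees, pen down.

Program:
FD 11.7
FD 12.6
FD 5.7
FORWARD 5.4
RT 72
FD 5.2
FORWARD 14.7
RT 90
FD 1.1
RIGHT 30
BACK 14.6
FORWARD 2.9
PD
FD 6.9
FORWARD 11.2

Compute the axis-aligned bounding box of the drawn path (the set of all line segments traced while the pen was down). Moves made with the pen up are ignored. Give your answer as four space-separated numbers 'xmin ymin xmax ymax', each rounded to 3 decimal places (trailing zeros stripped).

Answer: 0 -22.301 54.784 0

Derivation:
Executing turtle program step by step:
Start: pos=(0,0), heading=0, pen down
FD 11.7: (0,0) -> (11.7,0) [heading=0, draw]
FD 12.6: (11.7,0) -> (24.3,0) [heading=0, draw]
FD 5.7: (24.3,0) -> (30,0) [heading=0, draw]
FD 5.4: (30,0) -> (35.4,0) [heading=0, draw]
RT 72: heading 0 -> 288
FD 5.2: (35.4,0) -> (37.007,-4.945) [heading=288, draw]
FD 14.7: (37.007,-4.945) -> (41.549,-18.926) [heading=288, draw]
RT 90: heading 288 -> 198
FD 1.1: (41.549,-18.926) -> (40.503,-19.266) [heading=198, draw]
RT 30: heading 198 -> 168
BK 14.6: (40.503,-19.266) -> (54.784,-22.301) [heading=168, draw]
FD 2.9: (54.784,-22.301) -> (51.948,-21.699) [heading=168, draw]
PD: pen down
FD 6.9: (51.948,-21.699) -> (45.198,-20.264) [heading=168, draw]
FD 11.2: (45.198,-20.264) -> (34.243,-17.935) [heading=168, draw]
Final: pos=(34.243,-17.935), heading=168, 11 segment(s) drawn

Segment endpoints: x in {0, 11.7, 24.3, 30, 34.243, 35.4, 37.007, 40.503, 41.549, 45.198, 51.948, 54.784}, y in {-22.301, -21.699, -20.264, -19.266, -18.926, -17.935, -4.945, 0}
xmin=0, ymin=-22.301, xmax=54.784, ymax=0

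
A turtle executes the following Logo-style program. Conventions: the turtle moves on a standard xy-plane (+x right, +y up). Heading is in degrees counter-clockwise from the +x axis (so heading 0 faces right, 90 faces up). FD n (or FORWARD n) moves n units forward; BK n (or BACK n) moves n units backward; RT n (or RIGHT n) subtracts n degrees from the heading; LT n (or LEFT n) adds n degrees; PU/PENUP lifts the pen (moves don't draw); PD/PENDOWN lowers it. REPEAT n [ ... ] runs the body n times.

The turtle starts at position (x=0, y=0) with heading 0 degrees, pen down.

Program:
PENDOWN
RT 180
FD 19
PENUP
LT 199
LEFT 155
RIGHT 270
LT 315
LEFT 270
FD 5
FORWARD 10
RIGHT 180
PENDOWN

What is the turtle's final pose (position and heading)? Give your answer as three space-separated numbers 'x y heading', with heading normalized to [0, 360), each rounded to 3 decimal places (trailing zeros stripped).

Answer: -28.44 11.657 309

Derivation:
Executing turtle program step by step:
Start: pos=(0,0), heading=0, pen down
PD: pen down
RT 180: heading 0 -> 180
FD 19: (0,0) -> (-19,0) [heading=180, draw]
PU: pen up
LT 199: heading 180 -> 19
LT 155: heading 19 -> 174
RT 270: heading 174 -> 264
LT 315: heading 264 -> 219
LT 270: heading 219 -> 129
FD 5: (-19,0) -> (-22.147,3.886) [heading=129, move]
FD 10: (-22.147,3.886) -> (-28.44,11.657) [heading=129, move]
RT 180: heading 129 -> 309
PD: pen down
Final: pos=(-28.44,11.657), heading=309, 1 segment(s) drawn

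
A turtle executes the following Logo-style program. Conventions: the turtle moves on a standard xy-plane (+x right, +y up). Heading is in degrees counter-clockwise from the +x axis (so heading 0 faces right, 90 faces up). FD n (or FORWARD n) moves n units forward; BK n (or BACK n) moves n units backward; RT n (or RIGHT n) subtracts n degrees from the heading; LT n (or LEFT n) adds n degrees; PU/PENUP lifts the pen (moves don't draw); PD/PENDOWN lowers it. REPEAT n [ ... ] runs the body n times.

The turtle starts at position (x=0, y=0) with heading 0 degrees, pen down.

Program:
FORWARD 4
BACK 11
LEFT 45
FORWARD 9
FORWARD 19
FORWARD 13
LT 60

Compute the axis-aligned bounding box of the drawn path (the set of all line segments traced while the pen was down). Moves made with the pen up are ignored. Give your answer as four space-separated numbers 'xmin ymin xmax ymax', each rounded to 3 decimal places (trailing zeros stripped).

Answer: -7 0 21.991 28.991

Derivation:
Executing turtle program step by step:
Start: pos=(0,0), heading=0, pen down
FD 4: (0,0) -> (4,0) [heading=0, draw]
BK 11: (4,0) -> (-7,0) [heading=0, draw]
LT 45: heading 0 -> 45
FD 9: (-7,0) -> (-0.636,6.364) [heading=45, draw]
FD 19: (-0.636,6.364) -> (12.799,19.799) [heading=45, draw]
FD 13: (12.799,19.799) -> (21.991,28.991) [heading=45, draw]
LT 60: heading 45 -> 105
Final: pos=(21.991,28.991), heading=105, 5 segment(s) drawn

Segment endpoints: x in {-7, -0.636, 0, 4, 12.799, 21.991}, y in {0, 6.364, 19.799, 28.991}
xmin=-7, ymin=0, xmax=21.991, ymax=28.991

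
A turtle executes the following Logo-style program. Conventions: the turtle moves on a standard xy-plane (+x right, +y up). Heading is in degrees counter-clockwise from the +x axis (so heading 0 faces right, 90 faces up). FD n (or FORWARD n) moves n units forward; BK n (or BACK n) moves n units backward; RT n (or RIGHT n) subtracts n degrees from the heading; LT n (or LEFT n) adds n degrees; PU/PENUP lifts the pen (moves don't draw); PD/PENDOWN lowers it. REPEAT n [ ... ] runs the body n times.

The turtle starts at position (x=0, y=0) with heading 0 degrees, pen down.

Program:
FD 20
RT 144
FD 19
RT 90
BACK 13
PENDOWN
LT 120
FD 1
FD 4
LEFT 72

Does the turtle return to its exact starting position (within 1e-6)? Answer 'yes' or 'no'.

Executing turtle program step by step:
Start: pos=(0,0), heading=0, pen down
FD 20: (0,0) -> (20,0) [heading=0, draw]
RT 144: heading 0 -> 216
FD 19: (20,0) -> (4.629,-11.168) [heading=216, draw]
RT 90: heading 216 -> 126
BK 13: (4.629,-11.168) -> (12.27,-21.685) [heading=126, draw]
PD: pen down
LT 120: heading 126 -> 246
FD 1: (12.27,-21.685) -> (11.863,-22.599) [heading=246, draw]
FD 4: (11.863,-22.599) -> (10.236,-26.253) [heading=246, draw]
LT 72: heading 246 -> 318
Final: pos=(10.236,-26.253), heading=318, 5 segment(s) drawn

Start position: (0, 0)
Final position: (10.236, -26.253)
Distance = 28.178; >= 1e-6 -> NOT closed

Answer: no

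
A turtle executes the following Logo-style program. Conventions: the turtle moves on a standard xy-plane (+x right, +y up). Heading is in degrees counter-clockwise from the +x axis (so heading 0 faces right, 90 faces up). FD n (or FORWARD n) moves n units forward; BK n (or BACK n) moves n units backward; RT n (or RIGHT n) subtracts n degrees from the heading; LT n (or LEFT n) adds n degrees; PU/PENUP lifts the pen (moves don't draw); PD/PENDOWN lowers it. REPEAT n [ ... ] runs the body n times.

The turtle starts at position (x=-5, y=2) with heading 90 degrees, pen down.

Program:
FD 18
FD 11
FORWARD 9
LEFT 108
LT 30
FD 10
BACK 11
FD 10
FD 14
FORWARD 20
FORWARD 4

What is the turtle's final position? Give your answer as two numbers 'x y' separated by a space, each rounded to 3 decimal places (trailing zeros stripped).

Executing turtle program step by step:
Start: pos=(-5,2), heading=90, pen down
FD 18: (-5,2) -> (-5,20) [heading=90, draw]
FD 11: (-5,20) -> (-5,31) [heading=90, draw]
FD 9: (-5,31) -> (-5,40) [heading=90, draw]
LT 108: heading 90 -> 198
LT 30: heading 198 -> 228
FD 10: (-5,40) -> (-11.691,32.569) [heading=228, draw]
BK 11: (-11.691,32.569) -> (-4.331,40.743) [heading=228, draw]
FD 10: (-4.331,40.743) -> (-11.022,33.312) [heading=228, draw]
FD 14: (-11.022,33.312) -> (-20.39,22.908) [heading=228, draw]
FD 20: (-20.39,22.908) -> (-33.773,8.045) [heading=228, draw]
FD 4: (-33.773,8.045) -> (-36.449,5.072) [heading=228, draw]
Final: pos=(-36.449,5.072), heading=228, 9 segment(s) drawn

Answer: -36.449 5.072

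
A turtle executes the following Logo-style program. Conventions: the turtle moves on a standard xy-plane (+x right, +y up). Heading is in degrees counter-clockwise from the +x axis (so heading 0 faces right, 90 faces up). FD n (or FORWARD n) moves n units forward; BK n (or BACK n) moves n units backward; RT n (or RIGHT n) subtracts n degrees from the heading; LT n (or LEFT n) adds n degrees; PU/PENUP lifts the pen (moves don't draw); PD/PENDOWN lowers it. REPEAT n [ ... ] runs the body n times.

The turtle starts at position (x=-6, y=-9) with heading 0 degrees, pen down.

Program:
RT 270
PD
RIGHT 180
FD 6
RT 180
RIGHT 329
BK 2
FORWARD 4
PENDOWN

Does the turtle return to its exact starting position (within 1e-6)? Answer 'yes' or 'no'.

Executing turtle program step by step:
Start: pos=(-6,-9), heading=0, pen down
RT 270: heading 0 -> 90
PD: pen down
RT 180: heading 90 -> 270
FD 6: (-6,-9) -> (-6,-15) [heading=270, draw]
RT 180: heading 270 -> 90
RT 329: heading 90 -> 121
BK 2: (-6,-15) -> (-4.97,-16.714) [heading=121, draw]
FD 4: (-4.97,-16.714) -> (-7.03,-13.286) [heading=121, draw]
PD: pen down
Final: pos=(-7.03,-13.286), heading=121, 3 segment(s) drawn

Start position: (-6, -9)
Final position: (-7.03, -13.286)
Distance = 4.408; >= 1e-6 -> NOT closed

Answer: no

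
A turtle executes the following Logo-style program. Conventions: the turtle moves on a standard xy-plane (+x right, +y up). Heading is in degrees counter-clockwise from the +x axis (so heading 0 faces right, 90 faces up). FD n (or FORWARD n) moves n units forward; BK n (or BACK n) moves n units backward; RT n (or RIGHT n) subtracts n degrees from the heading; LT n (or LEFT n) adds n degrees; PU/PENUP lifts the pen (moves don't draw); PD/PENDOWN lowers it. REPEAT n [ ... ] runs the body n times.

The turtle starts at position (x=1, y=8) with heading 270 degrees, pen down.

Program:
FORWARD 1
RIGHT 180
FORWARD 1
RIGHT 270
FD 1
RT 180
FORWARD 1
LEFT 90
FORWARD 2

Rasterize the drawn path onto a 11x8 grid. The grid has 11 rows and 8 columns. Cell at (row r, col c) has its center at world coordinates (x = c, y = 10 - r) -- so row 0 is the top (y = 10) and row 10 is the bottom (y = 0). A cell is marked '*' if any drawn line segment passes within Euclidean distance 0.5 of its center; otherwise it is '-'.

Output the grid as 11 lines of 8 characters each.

Answer: -*------
-*------
**------
-*------
--------
--------
--------
--------
--------
--------
--------

Derivation:
Segment 0: (1,8) -> (1,7)
Segment 1: (1,7) -> (1,8)
Segment 2: (1,8) -> (-0,8)
Segment 3: (-0,8) -> (1,8)
Segment 4: (1,8) -> (1,10)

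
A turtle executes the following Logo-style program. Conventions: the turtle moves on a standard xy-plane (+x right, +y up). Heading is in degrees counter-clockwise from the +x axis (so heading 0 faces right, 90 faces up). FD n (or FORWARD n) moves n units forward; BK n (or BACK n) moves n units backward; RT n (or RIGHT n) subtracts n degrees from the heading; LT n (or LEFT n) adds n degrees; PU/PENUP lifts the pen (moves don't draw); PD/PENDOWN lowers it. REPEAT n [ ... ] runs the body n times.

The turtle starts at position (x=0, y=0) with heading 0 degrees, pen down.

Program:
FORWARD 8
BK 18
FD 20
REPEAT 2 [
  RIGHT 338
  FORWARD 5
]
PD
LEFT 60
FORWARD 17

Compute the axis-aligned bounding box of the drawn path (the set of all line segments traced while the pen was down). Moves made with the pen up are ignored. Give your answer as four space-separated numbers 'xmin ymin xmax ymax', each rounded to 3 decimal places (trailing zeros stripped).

Executing turtle program step by step:
Start: pos=(0,0), heading=0, pen down
FD 8: (0,0) -> (8,0) [heading=0, draw]
BK 18: (8,0) -> (-10,0) [heading=0, draw]
FD 20: (-10,0) -> (10,0) [heading=0, draw]
REPEAT 2 [
  -- iteration 1/2 --
  RT 338: heading 0 -> 22
  FD 5: (10,0) -> (14.636,1.873) [heading=22, draw]
  -- iteration 2/2 --
  RT 338: heading 22 -> 44
  FD 5: (14.636,1.873) -> (18.233,5.346) [heading=44, draw]
]
PD: pen down
LT 60: heading 44 -> 104
FD 17: (18.233,5.346) -> (14.12,21.841) [heading=104, draw]
Final: pos=(14.12,21.841), heading=104, 6 segment(s) drawn

Segment endpoints: x in {-10, 0, 8, 10, 14.12, 14.636, 18.233}, y in {0, 1.873, 5.346, 21.841}
xmin=-10, ymin=0, xmax=18.233, ymax=21.841

Answer: -10 0 18.233 21.841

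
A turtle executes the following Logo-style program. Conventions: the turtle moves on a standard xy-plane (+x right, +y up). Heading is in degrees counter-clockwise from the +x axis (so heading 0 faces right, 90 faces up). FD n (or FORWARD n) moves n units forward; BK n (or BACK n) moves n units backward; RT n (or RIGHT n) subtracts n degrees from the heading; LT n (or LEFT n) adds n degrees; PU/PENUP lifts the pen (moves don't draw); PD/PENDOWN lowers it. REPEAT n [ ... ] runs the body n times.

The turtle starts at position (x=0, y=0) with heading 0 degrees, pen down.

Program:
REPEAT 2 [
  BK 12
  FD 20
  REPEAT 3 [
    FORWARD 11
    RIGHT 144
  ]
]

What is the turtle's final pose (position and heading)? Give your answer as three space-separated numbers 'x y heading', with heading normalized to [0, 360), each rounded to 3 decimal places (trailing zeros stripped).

Answer: 21.472 -7.608 216

Derivation:
Executing turtle program step by step:
Start: pos=(0,0), heading=0, pen down
REPEAT 2 [
  -- iteration 1/2 --
  BK 12: (0,0) -> (-12,0) [heading=0, draw]
  FD 20: (-12,0) -> (8,0) [heading=0, draw]
  REPEAT 3 [
    -- iteration 1/3 --
    FD 11: (8,0) -> (19,0) [heading=0, draw]
    RT 144: heading 0 -> 216
    -- iteration 2/3 --
    FD 11: (19,0) -> (10.101,-6.466) [heading=216, draw]
    RT 144: heading 216 -> 72
    -- iteration 3/3 --
    FD 11: (10.101,-6.466) -> (13.5,3.996) [heading=72, draw]
    RT 144: heading 72 -> 288
  ]
  -- iteration 2/2 --
  BK 12: (13.5,3.996) -> (9.792,15.409) [heading=288, draw]
  FD 20: (9.792,15.409) -> (15.972,-3.612) [heading=288, draw]
  REPEAT 3 [
    -- iteration 1/3 --
    FD 11: (15.972,-3.612) -> (19.371,-14.074) [heading=288, draw]
    RT 144: heading 288 -> 144
    -- iteration 2/3 --
    FD 11: (19.371,-14.074) -> (10.472,-7.608) [heading=144, draw]
    RT 144: heading 144 -> 0
    -- iteration 3/3 --
    FD 11: (10.472,-7.608) -> (21.472,-7.608) [heading=0, draw]
    RT 144: heading 0 -> 216
  ]
]
Final: pos=(21.472,-7.608), heading=216, 10 segment(s) drawn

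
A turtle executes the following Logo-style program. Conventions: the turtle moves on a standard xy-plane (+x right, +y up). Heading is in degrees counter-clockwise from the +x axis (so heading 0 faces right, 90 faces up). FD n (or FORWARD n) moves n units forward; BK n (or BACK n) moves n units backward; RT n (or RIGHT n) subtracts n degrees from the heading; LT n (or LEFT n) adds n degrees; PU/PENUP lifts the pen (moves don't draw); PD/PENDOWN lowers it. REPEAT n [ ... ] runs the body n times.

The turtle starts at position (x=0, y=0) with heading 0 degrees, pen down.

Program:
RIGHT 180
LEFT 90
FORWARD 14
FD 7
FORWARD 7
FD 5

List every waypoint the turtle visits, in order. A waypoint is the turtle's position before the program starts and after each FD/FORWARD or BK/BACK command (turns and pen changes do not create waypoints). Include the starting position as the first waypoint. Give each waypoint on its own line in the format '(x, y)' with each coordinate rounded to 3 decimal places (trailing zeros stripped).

Executing turtle program step by step:
Start: pos=(0,0), heading=0, pen down
RT 180: heading 0 -> 180
LT 90: heading 180 -> 270
FD 14: (0,0) -> (0,-14) [heading=270, draw]
FD 7: (0,-14) -> (0,-21) [heading=270, draw]
FD 7: (0,-21) -> (0,-28) [heading=270, draw]
FD 5: (0,-28) -> (0,-33) [heading=270, draw]
Final: pos=(0,-33), heading=270, 4 segment(s) drawn
Waypoints (5 total):
(0, 0)
(0, -14)
(0, -21)
(0, -28)
(0, -33)

Answer: (0, 0)
(0, -14)
(0, -21)
(0, -28)
(0, -33)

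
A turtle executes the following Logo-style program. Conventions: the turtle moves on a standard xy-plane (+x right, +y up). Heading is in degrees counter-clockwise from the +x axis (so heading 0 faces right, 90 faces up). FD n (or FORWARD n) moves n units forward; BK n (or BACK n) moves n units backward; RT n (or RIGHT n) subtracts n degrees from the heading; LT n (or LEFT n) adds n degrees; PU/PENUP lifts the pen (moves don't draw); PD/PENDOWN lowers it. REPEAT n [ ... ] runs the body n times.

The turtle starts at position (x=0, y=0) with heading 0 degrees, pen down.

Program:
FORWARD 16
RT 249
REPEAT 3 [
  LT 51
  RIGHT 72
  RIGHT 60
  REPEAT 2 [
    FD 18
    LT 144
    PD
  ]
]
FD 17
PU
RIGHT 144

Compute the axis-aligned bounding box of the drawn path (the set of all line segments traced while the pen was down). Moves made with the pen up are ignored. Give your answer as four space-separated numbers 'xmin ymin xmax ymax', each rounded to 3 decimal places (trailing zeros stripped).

Answer: 0 -4.215 31.588 20.137

Derivation:
Executing turtle program step by step:
Start: pos=(0,0), heading=0, pen down
FD 16: (0,0) -> (16,0) [heading=0, draw]
RT 249: heading 0 -> 111
REPEAT 3 [
  -- iteration 1/3 --
  LT 51: heading 111 -> 162
  RT 72: heading 162 -> 90
  RT 60: heading 90 -> 30
  REPEAT 2 [
    -- iteration 1/2 --
    FD 18: (16,0) -> (31.588,9) [heading=30, draw]
    LT 144: heading 30 -> 174
    PD: pen down
    -- iteration 2/2 --
    FD 18: (31.588,9) -> (13.687,10.882) [heading=174, draw]
    LT 144: heading 174 -> 318
    PD: pen down
  ]
  -- iteration 2/3 --
  LT 51: heading 318 -> 9
  RT 72: heading 9 -> 297
  RT 60: heading 297 -> 237
  REPEAT 2 [
    -- iteration 1/2 --
    FD 18: (13.687,10.882) -> (3.884,-4.215) [heading=237, draw]
    LT 144: heading 237 -> 21
    PD: pen down
    -- iteration 2/2 --
    FD 18: (3.884,-4.215) -> (20.688,2.236) [heading=21, draw]
    LT 144: heading 21 -> 165
    PD: pen down
  ]
  -- iteration 3/3 --
  LT 51: heading 165 -> 216
  RT 72: heading 216 -> 144
  RT 60: heading 144 -> 84
  REPEAT 2 [
    -- iteration 1/2 --
    FD 18: (20.688,2.236) -> (22.57,20.137) [heading=84, draw]
    LT 144: heading 84 -> 228
    PD: pen down
    -- iteration 2/2 --
    FD 18: (22.57,20.137) -> (10.525,6.761) [heading=228, draw]
    LT 144: heading 228 -> 12
    PD: pen down
  ]
]
FD 17: (10.525,6.761) -> (27.154,10.295) [heading=12, draw]
PU: pen up
RT 144: heading 12 -> 228
Final: pos=(27.154,10.295), heading=228, 8 segment(s) drawn

Segment endpoints: x in {0, 3.884, 10.525, 13.687, 16, 20.688, 22.57, 27.154, 31.588}, y in {-4.215, 0, 2.236, 6.761, 9, 10.295, 10.882, 20.137}
xmin=0, ymin=-4.215, xmax=31.588, ymax=20.137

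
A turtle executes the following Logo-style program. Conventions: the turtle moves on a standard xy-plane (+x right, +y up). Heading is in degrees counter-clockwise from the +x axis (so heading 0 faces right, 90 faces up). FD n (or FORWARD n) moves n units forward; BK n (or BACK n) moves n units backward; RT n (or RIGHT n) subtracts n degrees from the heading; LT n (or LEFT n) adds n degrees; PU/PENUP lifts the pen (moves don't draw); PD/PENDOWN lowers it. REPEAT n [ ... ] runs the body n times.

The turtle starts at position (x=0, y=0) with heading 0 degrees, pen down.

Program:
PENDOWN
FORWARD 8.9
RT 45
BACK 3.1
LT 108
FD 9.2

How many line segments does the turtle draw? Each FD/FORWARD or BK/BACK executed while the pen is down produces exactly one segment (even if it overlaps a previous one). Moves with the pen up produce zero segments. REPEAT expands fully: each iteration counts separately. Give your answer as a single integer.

Answer: 3

Derivation:
Executing turtle program step by step:
Start: pos=(0,0), heading=0, pen down
PD: pen down
FD 8.9: (0,0) -> (8.9,0) [heading=0, draw]
RT 45: heading 0 -> 315
BK 3.1: (8.9,0) -> (6.708,2.192) [heading=315, draw]
LT 108: heading 315 -> 63
FD 9.2: (6.708,2.192) -> (10.885,10.389) [heading=63, draw]
Final: pos=(10.885,10.389), heading=63, 3 segment(s) drawn
Segments drawn: 3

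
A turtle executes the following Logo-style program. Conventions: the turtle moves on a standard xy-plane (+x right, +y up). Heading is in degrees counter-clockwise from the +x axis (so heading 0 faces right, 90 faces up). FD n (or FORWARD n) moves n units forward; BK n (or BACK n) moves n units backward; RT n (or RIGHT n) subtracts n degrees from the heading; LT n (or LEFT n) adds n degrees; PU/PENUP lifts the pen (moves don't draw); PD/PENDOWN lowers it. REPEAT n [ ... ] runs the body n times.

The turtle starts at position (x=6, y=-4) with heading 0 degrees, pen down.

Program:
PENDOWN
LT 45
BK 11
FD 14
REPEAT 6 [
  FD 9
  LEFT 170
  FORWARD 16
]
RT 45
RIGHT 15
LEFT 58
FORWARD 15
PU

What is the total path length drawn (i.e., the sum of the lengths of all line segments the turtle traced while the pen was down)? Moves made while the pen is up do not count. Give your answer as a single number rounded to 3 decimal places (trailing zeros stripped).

Executing turtle program step by step:
Start: pos=(6,-4), heading=0, pen down
PD: pen down
LT 45: heading 0 -> 45
BK 11: (6,-4) -> (-1.778,-11.778) [heading=45, draw]
FD 14: (-1.778,-11.778) -> (8.121,-1.879) [heading=45, draw]
REPEAT 6 [
  -- iteration 1/6 --
  FD 9: (8.121,-1.879) -> (14.485,4.485) [heading=45, draw]
  LT 170: heading 45 -> 215
  FD 16: (14.485,4.485) -> (1.379,-4.692) [heading=215, draw]
  -- iteration 2/6 --
  FD 9: (1.379,-4.692) -> (-5.994,-9.854) [heading=215, draw]
  LT 170: heading 215 -> 25
  FD 16: (-5.994,-9.854) -> (8.507,-3.092) [heading=25, draw]
  -- iteration 3/6 --
  FD 9: (8.507,-3.092) -> (16.664,0.711) [heading=25, draw]
  LT 170: heading 25 -> 195
  FD 16: (16.664,0.711) -> (1.209,-3.43) [heading=195, draw]
  -- iteration 4/6 --
  FD 9: (1.209,-3.43) -> (-7.484,-5.759) [heading=195, draw]
  LT 170: heading 195 -> 5
  FD 16: (-7.484,-5.759) -> (8.455,-4.365) [heading=5, draw]
  -- iteration 5/6 --
  FD 9: (8.455,-4.365) -> (17.421,-3.58) [heading=5, draw]
  LT 170: heading 5 -> 175
  FD 16: (17.421,-3.58) -> (1.482,-2.186) [heading=175, draw]
  -- iteration 6/6 --
  FD 9: (1.482,-2.186) -> (-7.484,-1.401) [heading=175, draw]
  LT 170: heading 175 -> 345
  FD 16: (-7.484,-1.401) -> (7.971,-5.542) [heading=345, draw]
]
RT 45: heading 345 -> 300
RT 15: heading 300 -> 285
LT 58: heading 285 -> 343
FD 15: (7.971,-5.542) -> (22.315,-9.928) [heading=343, draw]
PU: pen up
Final: pos=(22.315,-9.928), heading=343, 15 segment(s) drawn

Segment lengths:
  seg 1: (6,-4) -> (-1.778,-11.778), length = 11
  seg 2: (-1.778,-11.778) -> (8.121,-1.879), length = 14
  seg 3: (8.121,-1.879) -> (14.485,4.485), length = 9
  seg 4: (14.485,4.485) -> (1.379,-4.692), length = 16
  seg 5: (1.379,-4.692) -> (-5.994,-9.854), length = 9
  seg 6: (-5.994,-9.854) -> (8.507,-3.092), length = 16
  seg 7: (8.507,-3.092) -> (16.664,0.711), length = 9
  seg 8: (16.664,0.711) -> (1.209,-3.43), length = 16
  seg 9: (1.209,-3.43) -> (-7.484,-5.759), length = 9
  seg 10: (-7.484,-5.759) -> (8.455,-4.365), length = 16
  seg 11: (8.455,-4.365) -> (17.421,-3.58), length = 9
  seg 12: (17.421,-3.58) -> (1.482,-2.186), length = 16
  seg 13: (1.482,-2.186) -> (-7.484,-1.401), length = 9
  seg 14: (-7.484,-1.401) -> (7.971,-5.542), length = 16
  seg 15: (7.971,-5.542) -> (22.315,-9.928), length = 15
Total = 190

Answer: 190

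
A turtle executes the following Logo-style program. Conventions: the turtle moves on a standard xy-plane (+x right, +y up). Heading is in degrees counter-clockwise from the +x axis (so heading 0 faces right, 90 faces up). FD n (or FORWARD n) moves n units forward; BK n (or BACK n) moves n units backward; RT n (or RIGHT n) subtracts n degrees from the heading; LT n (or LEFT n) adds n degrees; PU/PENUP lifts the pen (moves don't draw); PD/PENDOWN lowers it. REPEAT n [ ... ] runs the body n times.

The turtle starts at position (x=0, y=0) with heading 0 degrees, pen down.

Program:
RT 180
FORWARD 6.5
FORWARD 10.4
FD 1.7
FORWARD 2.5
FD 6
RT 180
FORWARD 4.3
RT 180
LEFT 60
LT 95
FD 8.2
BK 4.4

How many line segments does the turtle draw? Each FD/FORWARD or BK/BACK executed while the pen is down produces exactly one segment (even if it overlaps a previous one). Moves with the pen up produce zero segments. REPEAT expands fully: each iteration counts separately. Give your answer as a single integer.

Executing turtle program step by step:
Start: pos=(0,0), heading=0, pen down
RT 180: heading 0 -> 180
FD 6.5: (0,0) -> (-6.5,0) [heading=180, draw]
FD 10.4: (-6.5,0) -> (-16.9,0) [heading=180, draw]
FD 1.7: (-16.9,0) -> (-18.6,0) [heading=180, draw]
FD 2.5: (-18.6,0) -> (-21.1,0) [heading=180, draw]
FD 6: (-21.1,0) -> (-27.1,0) [heading=180, draw]
RT 180: heading 180 -> 0
FD 4.3: (-27.1,0) -> (-22.8,0) [heading=0, draw]
RT 180: heading 0 -> 180
LT 60: heading 180 -> 240
LT 95: heading 240 -> 335
FD 8.2: (-22.8,0) -> (-15.368,-3.465) [heading=335, draw]
BK 4.4: (-15.368,-3.465) -> (-19.356,-1.606) [heading=335, draw]
Final: pos=(-19.356,-1.606), heading=335, 8 segment(s) drawn
Segments drawn: 8

Answer: 8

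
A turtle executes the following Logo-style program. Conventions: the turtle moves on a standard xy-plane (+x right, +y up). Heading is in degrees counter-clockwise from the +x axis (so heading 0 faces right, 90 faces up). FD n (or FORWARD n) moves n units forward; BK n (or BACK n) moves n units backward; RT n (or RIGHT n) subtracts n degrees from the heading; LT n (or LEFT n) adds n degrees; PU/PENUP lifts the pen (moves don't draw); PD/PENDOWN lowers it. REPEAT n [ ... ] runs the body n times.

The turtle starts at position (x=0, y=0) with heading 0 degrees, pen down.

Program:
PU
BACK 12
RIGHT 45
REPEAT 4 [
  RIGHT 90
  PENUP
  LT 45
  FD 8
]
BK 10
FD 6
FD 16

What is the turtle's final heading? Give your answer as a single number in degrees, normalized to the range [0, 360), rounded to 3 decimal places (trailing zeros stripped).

Answer: 135

Derivation:
Executing turtle program step by step:
Start: pos=(0,0), heading=0, pen down
PU: pen up
BK 12: (0,0) -> (-12,0) [heading=0, move]
RT 45: heading 0 -> 315
REPEAT 4 [
  -- iteration 1/4 --
  RT 90: heading 315 -> 225
  PU: pen up
  LT 45: heading 225 -> 270
  FD 8: (-12,0) -> (-12,-8) [heading=270, move]
  -- iteration 2/4 --
  RT 90: heading 270 -> 180
  PU: pen up
  LT 45: heading 180 -> 225
  FD 8: (-12,-8) -> (-17.657,-13.657) [heading=225, move]
  -- iteration 3/4 --
  RT 90: heading 225 -> 135
  PU: pen up
  LT 45: heading 135 -> 180
  FD 8: (-17.657,-13.657) -> (-25.657,-13.657) [heading=180, move]
  -- iteration 4/4 --
  RT 90: heading 180 -> 90
  PU: pen up
  LT 45: heading 90 -> 135
  FD 8: (-25.657,-13.657) -> (-31.314,-8) [heading=135, move]
]
BK 10: (-31.314,-8) -> (-24.243,-15.071) [heading=135, move]
FD 6: (-24.243,-15.071) -> (-28.485,-10.828) [heading=135, move]
FD 16: (-28.485,-10.828) -> (-39.799,0.485) [heading=135, move]
Final: pos=(-39.799,0.485), heading=135, 0 segment(s) drawn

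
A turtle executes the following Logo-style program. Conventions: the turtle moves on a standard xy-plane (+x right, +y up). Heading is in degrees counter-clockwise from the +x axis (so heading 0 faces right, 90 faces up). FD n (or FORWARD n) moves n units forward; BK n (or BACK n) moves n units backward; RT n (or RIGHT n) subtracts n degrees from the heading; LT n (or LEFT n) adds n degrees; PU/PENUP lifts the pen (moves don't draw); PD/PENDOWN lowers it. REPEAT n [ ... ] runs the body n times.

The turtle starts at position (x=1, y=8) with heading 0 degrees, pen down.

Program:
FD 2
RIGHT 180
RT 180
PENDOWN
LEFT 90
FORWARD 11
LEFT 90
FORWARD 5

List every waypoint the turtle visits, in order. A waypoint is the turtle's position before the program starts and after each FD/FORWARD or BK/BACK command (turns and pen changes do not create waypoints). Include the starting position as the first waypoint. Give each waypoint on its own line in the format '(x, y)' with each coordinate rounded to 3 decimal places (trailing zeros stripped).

Answer: (1, 8)
(3, 8)
(3, 19)
(-2, 19)

Derivation:
Executing turtle program step by step:
Start: pos=(1,8), heading=0, pen down
FD 2: (1,8) -> (3,8) [heading=0, draw]
RT 180: heading 0 -> 180
RT 180: heading 180 -> 0
PD: pen down
LT 90: heading 0 -> 90
FD 11: (3,8) -> (3,19) [heading=90, draw]
LT 90: heading 90 -> 180
FD 5: (3,19) -> (-2,19) [heading=180, draw]
Final: pos=(-2,19), heading=180, 3 segment(s) drawn
Waypoints (4 total):
(1, 8)
(3, 8)
(3, 19)
(-2, 19)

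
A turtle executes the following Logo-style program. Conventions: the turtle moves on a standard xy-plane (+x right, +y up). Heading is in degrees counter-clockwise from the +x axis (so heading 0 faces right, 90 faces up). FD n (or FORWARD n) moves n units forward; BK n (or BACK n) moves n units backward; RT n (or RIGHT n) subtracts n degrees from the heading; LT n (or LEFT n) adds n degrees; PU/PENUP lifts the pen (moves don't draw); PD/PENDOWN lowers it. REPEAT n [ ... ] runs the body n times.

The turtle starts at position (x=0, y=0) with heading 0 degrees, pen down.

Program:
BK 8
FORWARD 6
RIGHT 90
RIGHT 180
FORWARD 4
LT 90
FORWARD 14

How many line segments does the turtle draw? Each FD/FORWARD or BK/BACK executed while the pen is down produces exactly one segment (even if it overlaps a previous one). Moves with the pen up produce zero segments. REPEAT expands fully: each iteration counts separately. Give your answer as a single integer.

Answer: 4

Derivation:
Executing turtle program step by step:
Start: pos=(0,0), heading=0, pen down
BK 8: (0,0) -> (-8,0) [heading=0, draw]
FD 6: (-8,0) -> (-2,0) [heading=0, draw]
RT 90: heading 0 -> 270
RT 180: heading 270 -> 90
FD 4: (-2,0) -> (-2,4) [heading=90, draw]
LT 90: heading 90 -> 180
FD 14: (-2,4) -> (-16,4) [heading=180, draw]
Final: pos=(-16,4), heading=180, 4 segment(s) drawn
Segments drawn: 4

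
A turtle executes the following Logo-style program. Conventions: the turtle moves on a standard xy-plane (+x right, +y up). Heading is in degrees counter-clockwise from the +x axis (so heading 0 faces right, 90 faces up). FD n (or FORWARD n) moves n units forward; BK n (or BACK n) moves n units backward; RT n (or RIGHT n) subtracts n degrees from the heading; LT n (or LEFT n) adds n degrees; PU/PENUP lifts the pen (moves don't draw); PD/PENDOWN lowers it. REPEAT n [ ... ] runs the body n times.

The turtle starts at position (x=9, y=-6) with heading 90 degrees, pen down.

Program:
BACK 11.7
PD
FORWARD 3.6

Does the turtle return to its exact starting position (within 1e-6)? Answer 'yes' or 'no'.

Answer: no

Derivation:
Executing turtle program step by step:
Start: pos=(9,-6), heading=90, pen down
BK 11.7: (9,-6) -> (9,-17.7) [heading=90, draw]
PD: pen down
FD 3.6: (9,-17.7) -> (9,-14.1) [heading=90, draw]
Final: pos=(9,-14.1), heading=90, 2 segment(s) drawn

Start position: (9, -6)
Final position: (9, -14.1)
Distance = 8.1; >= 1e-6 -> NOT closed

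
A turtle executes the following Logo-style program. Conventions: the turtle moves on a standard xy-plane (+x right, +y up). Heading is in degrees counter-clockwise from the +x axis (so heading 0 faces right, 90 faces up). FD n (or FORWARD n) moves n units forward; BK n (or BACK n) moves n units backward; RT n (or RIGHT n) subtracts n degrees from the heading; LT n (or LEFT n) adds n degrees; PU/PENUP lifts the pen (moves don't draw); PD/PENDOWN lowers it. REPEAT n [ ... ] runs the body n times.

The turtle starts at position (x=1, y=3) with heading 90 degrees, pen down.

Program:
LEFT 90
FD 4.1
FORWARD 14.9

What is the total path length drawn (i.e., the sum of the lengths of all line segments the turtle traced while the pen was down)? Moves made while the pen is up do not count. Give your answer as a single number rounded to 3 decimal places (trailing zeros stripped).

Answer: 19

Derivation:
Executing turtle program step by step:
Start: pos=(1,3), heading=90, pen down
LT 90: heading 90 -> 180
FD 4.1: (1,3) -> (-3.1,3) [heading=180, draw]
FD 14.9: (-3.1,3) -> (-18,3) [heading=180, draw]
Final: pos=(-18,3), heading=180, 2 segment(s) drawn

Segment lengths:
  seg 1: (1,3) -> (-3.1,3), length = 4.1
  seg 2: (-3.1,3) -> (-18,3), length = 14.9
Total = 19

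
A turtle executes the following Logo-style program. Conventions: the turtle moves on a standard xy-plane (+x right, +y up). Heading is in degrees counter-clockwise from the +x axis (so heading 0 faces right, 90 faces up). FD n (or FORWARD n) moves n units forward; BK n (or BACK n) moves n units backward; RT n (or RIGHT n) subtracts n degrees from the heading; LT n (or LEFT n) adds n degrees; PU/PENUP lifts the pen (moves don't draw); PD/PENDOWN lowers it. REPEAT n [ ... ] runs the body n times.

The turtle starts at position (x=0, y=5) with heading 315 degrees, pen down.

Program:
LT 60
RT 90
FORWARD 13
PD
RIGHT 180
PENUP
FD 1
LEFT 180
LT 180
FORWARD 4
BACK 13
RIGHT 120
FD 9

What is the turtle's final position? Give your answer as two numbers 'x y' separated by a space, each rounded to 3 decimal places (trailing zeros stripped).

Executing turtle program step by step:
Start: pos=(0,5), heading=315, pen down
LT 60: heading 315 -> 15
RT 90: heading 15 -> 285
FD 13: (0,5) -> (3.365,-7.557) [heading=285, draw]
PD: pen down
RT 180: heading 285 -> 105
PU: pen up
FD 1: (3.365,-7.557) -> (3.106,-6.591) [heading=105, move]
LT 180: heading 105 -> 285
LT 180: heading 285 -> 105
FD 4: (3.106,-6.591) -> (2.071,-2.727) [heading=105, move]
BK 13: (2.071,-2.727) -> (5.435,-15.284) [heading=105, move]
RT 120: heading 105 -> 345
FD 9: (5.435,-15.284) -> (14.129,-17.614) [heading=345, move]
Final: pos=(14.129,-17.614), heading=345, 1 segment(s) drawn

Answer: 14.129 -17.614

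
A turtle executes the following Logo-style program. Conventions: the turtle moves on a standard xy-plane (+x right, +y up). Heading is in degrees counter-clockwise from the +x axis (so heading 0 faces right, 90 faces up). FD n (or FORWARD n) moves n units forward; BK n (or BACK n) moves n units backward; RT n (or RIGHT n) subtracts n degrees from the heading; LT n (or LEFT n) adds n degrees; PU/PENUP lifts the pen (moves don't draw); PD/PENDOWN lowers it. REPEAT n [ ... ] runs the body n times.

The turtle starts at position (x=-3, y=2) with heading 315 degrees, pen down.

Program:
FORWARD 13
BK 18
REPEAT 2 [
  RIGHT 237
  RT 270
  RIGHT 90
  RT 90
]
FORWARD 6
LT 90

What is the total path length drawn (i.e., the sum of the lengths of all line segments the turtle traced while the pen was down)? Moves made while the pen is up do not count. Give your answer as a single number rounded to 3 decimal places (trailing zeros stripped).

Executing turtle program step by step:
Start: pos=(-3,2), heading=315, pen down
FD 13: (-3,2) -> (6.192,-7.192) [heading=315, draw]
BK 18: (6.192,-7.192) -> (-6.536,5.536) [heading=315, draw]
REPEAT 2 [
  -- iteration 1/2 --
  RT 237: heading 315 -> 78
  RT 270: heading 78 -> 168
  RT 90: heading 168 -> 78
  RT 90: heading 78 -> 348
  -- iteration 2/2 --
  RT 237: heading 348 -> 111
  RT 270: heading 111 -> 201
  RT 90: heading 201 -> 111
  RT 90: heading 111 -> 21
]
FD 6: (-6.536,5.536) -> (-0.934,7.686) [heading=21, draw]
LT 90: heading 21 -> 111
Final: pos=(-0.934,7.686), heading=111, 3 segment(s) drawn

Segment lengths:
  seg 1: (-3,2) -> (6.192,-7.192), length = 13
  seg 2: (6.192,-7.192) -> (-6.536,5.536), length = 18
  seg 3: (-6.536,5.536) -> (-0.934,7.686), length = 6
Total = 37

Answer: 37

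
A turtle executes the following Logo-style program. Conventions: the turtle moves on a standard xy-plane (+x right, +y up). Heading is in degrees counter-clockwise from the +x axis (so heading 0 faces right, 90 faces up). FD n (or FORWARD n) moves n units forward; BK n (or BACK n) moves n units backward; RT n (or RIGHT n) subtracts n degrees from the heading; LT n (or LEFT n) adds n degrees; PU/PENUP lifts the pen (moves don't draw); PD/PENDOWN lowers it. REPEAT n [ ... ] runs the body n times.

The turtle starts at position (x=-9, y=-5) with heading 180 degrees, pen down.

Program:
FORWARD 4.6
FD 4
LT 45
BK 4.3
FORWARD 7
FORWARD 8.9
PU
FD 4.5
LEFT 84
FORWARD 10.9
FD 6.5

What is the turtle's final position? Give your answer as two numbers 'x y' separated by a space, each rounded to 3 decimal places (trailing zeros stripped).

Answer: -18.034 -29.907

Derivation:
Executing turtle program step by step:
Start: pos=(-9,-5), heading=180, pen down
FD 4.6: (-9,-5) -> (-13.6,-5) [heading=180, draw]
FD 4: (-13.6,-5) -> (-17.6,-5) [heading=180, draw]
LT 45: heading 180 -> 225
BK 4.3: (-17.6,-5) -> (-14.559,-1.959) [heading=225, draw]
FD 7: (-14.559,-1.959) -> (-19.509,-6.909) [heading=225, draw]
FD 8.9: (-19.509,-6.909) -> (-25.802,-13.202) [heading=225, draw]
PU: pen up
FD 4.5: (-25.802,-13.202) -> (-28.984,-16.384) [heading=225, move]
LT 84: heading 225 -> 309
FD 10.9: (-28.984,-16.384) -> (-22.125,-24.855) [heading=309, move]
FD 6.5: (-22.125,-24.855) -> (-18.034,-29.907) [heading=309, move]
Final: pos=(-18.034,-29.907), heading=309, 5 segment(s) drawn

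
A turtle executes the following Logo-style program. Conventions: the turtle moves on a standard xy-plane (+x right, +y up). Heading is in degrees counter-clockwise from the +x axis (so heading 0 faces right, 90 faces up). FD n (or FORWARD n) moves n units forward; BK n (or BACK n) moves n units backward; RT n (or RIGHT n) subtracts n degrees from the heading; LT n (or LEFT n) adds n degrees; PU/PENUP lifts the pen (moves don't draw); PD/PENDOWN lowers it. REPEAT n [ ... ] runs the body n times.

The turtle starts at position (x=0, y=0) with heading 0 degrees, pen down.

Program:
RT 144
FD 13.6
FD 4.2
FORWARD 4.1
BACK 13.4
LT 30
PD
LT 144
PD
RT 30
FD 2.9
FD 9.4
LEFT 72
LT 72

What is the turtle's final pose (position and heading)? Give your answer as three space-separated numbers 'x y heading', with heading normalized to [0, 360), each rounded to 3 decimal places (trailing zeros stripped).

Answer: 5.423 -4.996 144

Derivation:
Executing turtle program step by step:
Start: pos=(0,0), heading=0, pen down
RT 144: heading 0 -> 216
FD 13.6: (0,0) -> (-11.003,-7.994) [heading=216, draw]
FD 4.2: (-11.003,-7.994) -> (-14.401,-10.463) [heading=216, draw]
FD 4.1: (-14.401,-10.463) -> (-17.717,-12.872) [heading=216, draw]
BK 13.4: (-17.717,-12.872) -> (-6.877,-4.996) [heading=216, draw]
LT 30: heading 216 -> 246
PD: pen down
LT 144: heading 246 -> 30
PD: pen down
RT 30: heading 30 -> 0
FD 2.9: (-6.877,-4.996) -> (-3.977,-4.996) [heading=0, draw]
FD 9.4: (-3.977,-4.996) -> (5.423,-4.996) [heading=0, draw]
LT 72: heading 0 -> 72
LT 72: heading 72 -> 144
Final: pos=(5.423,-4.996), heading=144, 6 segment(s) drawn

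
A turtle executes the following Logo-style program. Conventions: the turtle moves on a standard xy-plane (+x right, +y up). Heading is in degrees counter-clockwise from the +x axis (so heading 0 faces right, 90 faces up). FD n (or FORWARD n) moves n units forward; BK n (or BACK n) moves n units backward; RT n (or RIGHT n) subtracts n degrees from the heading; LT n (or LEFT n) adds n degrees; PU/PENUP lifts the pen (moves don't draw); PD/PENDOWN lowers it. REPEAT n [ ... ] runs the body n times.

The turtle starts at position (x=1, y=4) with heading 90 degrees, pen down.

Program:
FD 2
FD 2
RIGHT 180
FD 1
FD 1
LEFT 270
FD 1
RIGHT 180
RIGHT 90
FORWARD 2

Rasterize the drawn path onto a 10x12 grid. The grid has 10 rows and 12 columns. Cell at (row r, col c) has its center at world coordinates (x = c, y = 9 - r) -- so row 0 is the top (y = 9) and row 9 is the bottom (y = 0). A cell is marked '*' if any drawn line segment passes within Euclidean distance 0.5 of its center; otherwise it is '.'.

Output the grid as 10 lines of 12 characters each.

Answer: ............
.*..........
.*..........
**..........
**..........
**..........
............
............
............
............

Derivation:
Segment 0: (1,4) -> (1,6)
Segment 1: (1,6) -> (1,8)
Segment 2: (1,8) -> (1,7)
Segment 3: (1,7) -> (1,6)
Segment 4: (1,6) -> (0,6)
Segment 5: (0,6) -> (0,4)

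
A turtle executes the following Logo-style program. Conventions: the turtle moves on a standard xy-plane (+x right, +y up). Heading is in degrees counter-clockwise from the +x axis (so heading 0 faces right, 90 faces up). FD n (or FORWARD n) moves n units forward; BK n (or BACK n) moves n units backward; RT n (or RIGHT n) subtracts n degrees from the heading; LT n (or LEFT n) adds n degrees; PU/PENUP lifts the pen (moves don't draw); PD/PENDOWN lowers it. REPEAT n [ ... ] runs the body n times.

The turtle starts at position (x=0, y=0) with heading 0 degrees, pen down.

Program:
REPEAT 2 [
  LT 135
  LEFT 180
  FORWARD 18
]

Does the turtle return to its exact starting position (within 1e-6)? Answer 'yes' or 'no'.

Executing turtle program step by step:
Start: pos=(0,0), heading=0, pen down
REPEAT 2 [
  -- iteration 1/2 --
  LT 135: heading 0 -> 135
  LT 180: heading 135 -> 315
  FD 18: (0,0) -> (12.728,-12.728) [heading=315, draw]
  -- iteration 2/2 --
  LT 135: heading 315 -> 90
  LT 180: heading 90 -> 270
  FD 18: (12.728,-12.728) -> (12.728,-30.728) [heading=270, draw]
]
Final: pos=(12.728,-30.728), heading=270, 2 segment(s) drawn

Start position: (0, 0)
Final position: (12.728, -30.728)
Distance = 33.26; >= 1e-6 -> NOT closed

Answer: no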